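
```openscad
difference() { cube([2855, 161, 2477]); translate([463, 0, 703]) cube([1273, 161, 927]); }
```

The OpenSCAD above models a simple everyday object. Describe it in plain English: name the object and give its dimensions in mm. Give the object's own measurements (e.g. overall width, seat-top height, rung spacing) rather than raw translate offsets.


A wall 2855 mm long (x), 161 mm thick (y), 2477 mm tall, with a rectangular window opening cut through it. The opening is 1273 mm wide and 927 mm tall; its sill is at z = 703 mm and its near (−x) edge is 463 mm from the wall's −x end. The opening passes through the full wall thickness.


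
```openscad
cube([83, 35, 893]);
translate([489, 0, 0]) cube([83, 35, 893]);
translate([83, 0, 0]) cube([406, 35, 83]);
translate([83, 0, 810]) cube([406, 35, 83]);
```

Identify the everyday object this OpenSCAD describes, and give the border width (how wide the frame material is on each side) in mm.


A picture frame. The border width is 83 mm.

Four thin pieces enclosing a rectangular opening — a picture frame. The two full-height stiles are 893 mm tall; the top rail sits at z = 810 and is 83 mm tall, so the border above the opening is 893 − 810 = 83 mm, matching the stile x-width.


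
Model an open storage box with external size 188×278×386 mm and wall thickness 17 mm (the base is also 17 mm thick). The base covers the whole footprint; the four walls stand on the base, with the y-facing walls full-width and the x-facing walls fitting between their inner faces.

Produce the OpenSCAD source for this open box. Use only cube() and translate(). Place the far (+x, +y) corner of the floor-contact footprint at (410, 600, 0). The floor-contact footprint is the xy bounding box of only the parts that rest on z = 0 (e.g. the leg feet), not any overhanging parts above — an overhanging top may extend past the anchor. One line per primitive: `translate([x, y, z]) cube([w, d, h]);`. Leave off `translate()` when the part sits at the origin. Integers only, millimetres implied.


translate([222, 322, 0]) cube([188, 278, 17]);
translate([222, 322, 17]) cube([188, 17, 369]);
translate([222, 583, 17]) cube([188, 17, 369]);
translate([222, 339, 17]) cube([17, 244, 369]);
translate([393, 339, 17]) cube([17, 244, 369]);


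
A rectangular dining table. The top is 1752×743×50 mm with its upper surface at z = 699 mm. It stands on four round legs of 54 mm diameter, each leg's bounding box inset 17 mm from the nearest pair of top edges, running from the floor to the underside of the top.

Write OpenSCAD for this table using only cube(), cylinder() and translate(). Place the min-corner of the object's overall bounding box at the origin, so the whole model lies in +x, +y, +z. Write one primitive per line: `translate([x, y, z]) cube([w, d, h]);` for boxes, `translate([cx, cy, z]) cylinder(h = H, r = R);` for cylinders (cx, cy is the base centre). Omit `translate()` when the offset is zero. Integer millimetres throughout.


translate([0, 0, 649]) cube([1752, 743, 50]);
translate([44, 44, 0]) cylinder(h = 649, r = 27);
translate([1708, 44, 0]) cylinder(h = 649, r = 27);
translate([44, 699, 0]) cylinder(h = 649, r = 27);
translate([1708, 699, 0]) cylinder(h = 649, r = 27);


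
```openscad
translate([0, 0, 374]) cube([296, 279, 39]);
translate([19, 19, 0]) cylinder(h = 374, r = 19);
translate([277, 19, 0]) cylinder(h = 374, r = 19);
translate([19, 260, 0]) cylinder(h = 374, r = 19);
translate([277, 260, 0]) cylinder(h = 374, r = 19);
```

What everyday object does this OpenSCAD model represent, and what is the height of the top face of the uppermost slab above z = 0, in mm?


A stool. The seat height is 413 mm.

A 296×279×39 slab at z = 374 on four corner cylinders — a stool. The seat top is 374 + 39 = 413 mm.


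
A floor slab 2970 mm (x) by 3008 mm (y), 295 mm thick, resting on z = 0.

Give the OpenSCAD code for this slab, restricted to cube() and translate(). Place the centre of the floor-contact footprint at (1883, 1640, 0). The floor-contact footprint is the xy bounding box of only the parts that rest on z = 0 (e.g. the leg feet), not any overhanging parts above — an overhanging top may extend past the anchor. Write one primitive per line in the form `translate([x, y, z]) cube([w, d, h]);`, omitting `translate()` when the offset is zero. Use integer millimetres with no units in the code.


translate([398, 136, 0]) cube([2970, 3008, 295]);


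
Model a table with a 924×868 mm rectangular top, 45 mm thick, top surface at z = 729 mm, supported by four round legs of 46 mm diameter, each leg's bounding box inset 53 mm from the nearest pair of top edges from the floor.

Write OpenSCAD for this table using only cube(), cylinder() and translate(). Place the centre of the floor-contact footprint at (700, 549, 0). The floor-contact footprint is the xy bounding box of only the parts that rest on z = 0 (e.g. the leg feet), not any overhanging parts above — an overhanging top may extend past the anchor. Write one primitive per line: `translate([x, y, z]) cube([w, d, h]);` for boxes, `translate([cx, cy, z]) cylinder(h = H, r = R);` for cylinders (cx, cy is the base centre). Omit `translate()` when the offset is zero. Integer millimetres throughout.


// leg_h = 729 - 45 = 684
translate([238, 115, 684]) cube([924, 868, 45]);
translate([314, 191, 0]) cylinder(h = 684, r = 23);
translate([1086, 191, 0]) cylinder(h = 684, r = 23);
translate([314, 907, 0]) cylinder(h = 684, r = 23);
translate([1086, 907, 0]) cylinder(h = 684, r = 23);


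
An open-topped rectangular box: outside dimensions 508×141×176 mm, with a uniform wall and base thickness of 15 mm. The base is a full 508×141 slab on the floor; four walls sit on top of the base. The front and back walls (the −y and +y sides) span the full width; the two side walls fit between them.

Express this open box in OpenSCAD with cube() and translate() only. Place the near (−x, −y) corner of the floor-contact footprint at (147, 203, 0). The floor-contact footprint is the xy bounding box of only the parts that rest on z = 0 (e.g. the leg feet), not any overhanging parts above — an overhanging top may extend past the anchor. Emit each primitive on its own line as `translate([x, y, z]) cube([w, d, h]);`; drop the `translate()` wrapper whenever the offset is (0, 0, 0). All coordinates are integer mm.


translate([147, 203, 0]) cube([508, 141, 15]);
translate([147, 203, 15]) cube([508, 15, 161]);
translate([147, 329, 15]) cube([508, 15, 161]);
translate([147, 218, 15]) cube([15, 111, 161]);
translate([640, 218, 15]) cube([15, 111, 161]);


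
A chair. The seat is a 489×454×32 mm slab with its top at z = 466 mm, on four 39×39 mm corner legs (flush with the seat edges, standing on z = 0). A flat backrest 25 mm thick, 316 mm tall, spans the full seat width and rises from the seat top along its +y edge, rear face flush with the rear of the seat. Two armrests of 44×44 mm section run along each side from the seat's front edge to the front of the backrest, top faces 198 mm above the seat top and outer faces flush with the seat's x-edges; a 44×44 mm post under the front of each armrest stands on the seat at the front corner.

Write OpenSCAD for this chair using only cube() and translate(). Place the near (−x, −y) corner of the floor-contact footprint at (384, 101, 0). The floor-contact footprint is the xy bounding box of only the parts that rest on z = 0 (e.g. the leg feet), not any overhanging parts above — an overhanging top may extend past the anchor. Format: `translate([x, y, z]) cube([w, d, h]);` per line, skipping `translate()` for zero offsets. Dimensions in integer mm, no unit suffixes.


// leg_h = 466 - 32 = 434
// arm post h = 198 - 44 = 154
translate([384, 101, 434]) cube([489, 454, 32]);
translate([384, 101, 0]) cube([39, 39, 434]);
translate([834, 101, 0]) cube([39, 39, 434]);
translate([384, 516, 0]) cube([39, 39, 434]);
translate([834, 516, 0]) cube([39, 39, 434]);
translate([384, 530, 466]) cube([489, 25, 316]);
translate([384, 101, 620]) cube([44, 429, 44]);
translate([829, 101, 620]) cube([44, 429, 44]);
translate([384, 101, 466]) cube([44, 44, 154]);
translate([829, 101, 466]) cube([44, 44, 154]);


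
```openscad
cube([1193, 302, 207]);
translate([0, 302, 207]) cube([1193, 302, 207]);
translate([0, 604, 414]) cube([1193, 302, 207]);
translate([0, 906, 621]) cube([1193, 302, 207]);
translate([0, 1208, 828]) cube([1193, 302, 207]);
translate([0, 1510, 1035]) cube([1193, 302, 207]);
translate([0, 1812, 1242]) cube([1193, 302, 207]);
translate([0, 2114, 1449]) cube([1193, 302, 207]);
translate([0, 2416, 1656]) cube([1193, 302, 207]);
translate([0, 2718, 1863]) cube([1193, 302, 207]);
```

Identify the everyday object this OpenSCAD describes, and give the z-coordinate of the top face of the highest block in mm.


A staircase. The total rise is 2070 mm.

10 identical blocks, each offset up and back from the previous — a staircase. Each step is 207 mm tall and there are 10 of them, so the total rise is 10 × 207 = 2070 mm.


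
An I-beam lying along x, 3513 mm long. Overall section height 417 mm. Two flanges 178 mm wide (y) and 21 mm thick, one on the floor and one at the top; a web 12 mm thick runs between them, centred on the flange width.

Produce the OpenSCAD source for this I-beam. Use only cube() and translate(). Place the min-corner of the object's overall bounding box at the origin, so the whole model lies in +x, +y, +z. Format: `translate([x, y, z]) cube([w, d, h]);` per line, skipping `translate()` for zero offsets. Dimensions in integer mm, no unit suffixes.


cube([3513, 178, 21]);
translate([0, 83, 21]) cube([3513, 12, 375]);
translate([0, 0, 396]) cube([3513, 178, 21]);


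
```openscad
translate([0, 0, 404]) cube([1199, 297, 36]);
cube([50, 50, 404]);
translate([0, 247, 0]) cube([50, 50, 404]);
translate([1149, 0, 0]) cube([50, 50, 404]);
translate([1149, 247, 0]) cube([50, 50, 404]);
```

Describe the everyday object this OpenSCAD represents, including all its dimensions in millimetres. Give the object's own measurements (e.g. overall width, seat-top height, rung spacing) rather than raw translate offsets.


A bench: a 1199×297 mm seat slab, 36 mm thick, top at z = 440 mm, on four 50×50 mm square legs flush with the seat corners and standing on z = 0.


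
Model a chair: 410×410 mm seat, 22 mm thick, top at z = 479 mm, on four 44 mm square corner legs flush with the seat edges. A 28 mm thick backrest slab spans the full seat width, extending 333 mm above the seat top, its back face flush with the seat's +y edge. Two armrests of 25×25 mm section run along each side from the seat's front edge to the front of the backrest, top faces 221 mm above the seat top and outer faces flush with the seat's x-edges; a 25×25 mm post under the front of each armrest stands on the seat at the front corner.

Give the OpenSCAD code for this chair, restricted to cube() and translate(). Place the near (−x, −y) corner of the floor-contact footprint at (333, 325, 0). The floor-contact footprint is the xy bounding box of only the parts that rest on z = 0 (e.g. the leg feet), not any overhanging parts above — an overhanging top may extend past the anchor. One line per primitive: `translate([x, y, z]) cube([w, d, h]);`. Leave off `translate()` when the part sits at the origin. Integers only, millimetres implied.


translate([333, 325, 457]) cube([410, 410, 22]);
translate([333, 325, 0]) cube([44, 44, 457]);
translate([699, 325, 0]) cube([44, 44, 457]);
translate([333, 691, 0]) cube([44, 44, 457]);
translate([699, 691, 0]) cube([44, 44, 457]);
translate([333, 707, 479]) cube([410, 28, 333]);
translate([333, 325, 675]) cube([25, 382, 25]);
translate([718, 325, 675]) cube([25, 382, 25]);
translate([333, 325, 479]) cube([25, 25, 196]);
translate([718, 325, 479]) cube([25, 25, 196]);


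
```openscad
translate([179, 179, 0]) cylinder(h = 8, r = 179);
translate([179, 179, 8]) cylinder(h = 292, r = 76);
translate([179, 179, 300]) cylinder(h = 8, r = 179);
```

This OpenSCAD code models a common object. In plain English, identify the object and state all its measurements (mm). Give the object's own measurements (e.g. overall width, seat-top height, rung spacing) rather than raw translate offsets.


A spool: two coaxial disc flanges of radius 179 mm and thickness 8 mm, joined by a core cylinder of radius 76 mm and height 292 mm. The lower flange rests on z = 0 and the three cylinders share a vertical axis.


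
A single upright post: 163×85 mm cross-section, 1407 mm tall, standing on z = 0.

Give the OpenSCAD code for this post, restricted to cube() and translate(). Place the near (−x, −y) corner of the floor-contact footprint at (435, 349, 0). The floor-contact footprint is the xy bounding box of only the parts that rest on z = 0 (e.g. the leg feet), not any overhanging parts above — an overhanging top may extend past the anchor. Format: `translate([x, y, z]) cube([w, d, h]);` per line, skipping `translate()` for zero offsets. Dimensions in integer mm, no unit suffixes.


translate([435, 349, 0]) cube([163, 85, 1407]);


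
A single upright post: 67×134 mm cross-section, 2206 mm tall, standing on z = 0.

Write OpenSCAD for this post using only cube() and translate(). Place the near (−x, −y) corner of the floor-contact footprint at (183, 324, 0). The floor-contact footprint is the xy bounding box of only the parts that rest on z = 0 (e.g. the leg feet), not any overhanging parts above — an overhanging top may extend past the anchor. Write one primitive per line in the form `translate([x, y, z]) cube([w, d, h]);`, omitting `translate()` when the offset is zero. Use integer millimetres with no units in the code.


translate([183, 324, 0]) cube([67, 134, 2206]);


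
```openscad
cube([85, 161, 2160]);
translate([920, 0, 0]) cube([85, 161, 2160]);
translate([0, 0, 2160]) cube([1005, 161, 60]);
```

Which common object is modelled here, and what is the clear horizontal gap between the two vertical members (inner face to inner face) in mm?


A door frame. The clear opening width is 835 mm.

Two 2160 mm tall posts with a header on top — a door frame. The left jamb is 85 mm wide at x = 0; the right jamb starts at x = 920. The clear opening is 920 − 85 = 835 mm.


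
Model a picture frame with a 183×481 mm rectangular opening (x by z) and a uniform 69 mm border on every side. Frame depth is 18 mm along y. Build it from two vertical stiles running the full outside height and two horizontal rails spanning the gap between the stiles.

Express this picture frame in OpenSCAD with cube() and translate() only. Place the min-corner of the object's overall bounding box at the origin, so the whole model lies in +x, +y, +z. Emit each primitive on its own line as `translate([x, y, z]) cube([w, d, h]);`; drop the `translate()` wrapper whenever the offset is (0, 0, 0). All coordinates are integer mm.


cube([69, 18, 619]);
translate([252, 0, 0]) cube([69, 18, 619]);
translate([69, 0, 0]) cube([183, 18, 69]);
translate([69, 0, 550]) cube([183, 18, 69]);


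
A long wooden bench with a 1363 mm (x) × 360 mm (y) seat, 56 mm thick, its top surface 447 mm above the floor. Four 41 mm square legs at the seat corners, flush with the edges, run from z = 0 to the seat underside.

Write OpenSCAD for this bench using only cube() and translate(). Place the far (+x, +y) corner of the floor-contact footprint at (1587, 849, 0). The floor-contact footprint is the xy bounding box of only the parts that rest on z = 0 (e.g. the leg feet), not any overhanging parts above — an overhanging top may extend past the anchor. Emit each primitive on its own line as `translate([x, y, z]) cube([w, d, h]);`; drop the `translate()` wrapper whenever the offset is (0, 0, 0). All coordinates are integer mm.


translate([224, 489, 391]) cube([1363, 360, 56]);
translate([224, 489, 0]) cube([41, 41, 391]);
translate([224, 808, 0]) cube([41, 41, 391]);
translate([1546, 489, 0]) cube([41, 41, 391]);
translate([1546, 808, 0]) cube([41, 41, 391]);


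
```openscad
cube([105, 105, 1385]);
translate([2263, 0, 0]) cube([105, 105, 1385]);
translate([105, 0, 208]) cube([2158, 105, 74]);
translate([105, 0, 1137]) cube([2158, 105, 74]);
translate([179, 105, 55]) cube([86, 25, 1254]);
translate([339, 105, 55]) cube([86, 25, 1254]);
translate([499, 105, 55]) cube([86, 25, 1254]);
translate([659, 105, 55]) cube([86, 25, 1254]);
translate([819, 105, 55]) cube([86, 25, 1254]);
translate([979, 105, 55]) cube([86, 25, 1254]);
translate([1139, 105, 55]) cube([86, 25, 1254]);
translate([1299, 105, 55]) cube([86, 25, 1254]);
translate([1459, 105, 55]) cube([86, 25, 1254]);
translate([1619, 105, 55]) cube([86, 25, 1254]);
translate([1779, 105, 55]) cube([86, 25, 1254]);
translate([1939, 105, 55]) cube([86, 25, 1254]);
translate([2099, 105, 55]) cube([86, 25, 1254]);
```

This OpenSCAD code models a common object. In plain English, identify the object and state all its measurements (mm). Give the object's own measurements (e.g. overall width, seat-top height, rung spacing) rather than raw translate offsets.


A fence section. Two 105×105 mm posts, 1385 mm tall, stand on the floor with a clear span of 2158 mm between their inner faces. Two horizontal rails of 105×74 mm section span the gap between the posts with their undersides at z = 208 mm and z = 1137 mm, flush with the posts' −y face. 13 pickets, each 86 mm wide, 25 mm thick and 1254 mm tall, are fixed to the +y face of the rails with their bottoms at z = 55 mm, spaced across the span with a 74 mm gap after the −x post and between neighbouring pickets, with 78 mm left before the +x post.


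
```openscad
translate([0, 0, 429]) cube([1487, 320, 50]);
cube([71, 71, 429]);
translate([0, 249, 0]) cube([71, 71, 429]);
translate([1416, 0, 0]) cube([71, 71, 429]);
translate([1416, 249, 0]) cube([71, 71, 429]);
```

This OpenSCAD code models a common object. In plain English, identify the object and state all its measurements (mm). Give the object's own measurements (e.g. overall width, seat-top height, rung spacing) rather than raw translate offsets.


A long wooden bench with a 1487 mm (x) × 320 mm (y) seat, 50 mm thick, its top surface 479 mm above the floor. Four 71 mm square legs at the seat corners, flush with the edges, run from z = 0 to the seat underside.


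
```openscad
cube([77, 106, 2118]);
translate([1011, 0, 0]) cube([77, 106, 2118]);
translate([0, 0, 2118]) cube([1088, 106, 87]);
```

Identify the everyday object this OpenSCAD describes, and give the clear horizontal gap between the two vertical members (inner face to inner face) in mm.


A door frame. The clear opening width is 934 mm.

Two 2118 mm tall posts with a header on top — a door frame. The left jamb is 77 mm wide at x = 0; the right jamb starts at x = 1011. The clear opening is 1011 − 77 = 934 mm.


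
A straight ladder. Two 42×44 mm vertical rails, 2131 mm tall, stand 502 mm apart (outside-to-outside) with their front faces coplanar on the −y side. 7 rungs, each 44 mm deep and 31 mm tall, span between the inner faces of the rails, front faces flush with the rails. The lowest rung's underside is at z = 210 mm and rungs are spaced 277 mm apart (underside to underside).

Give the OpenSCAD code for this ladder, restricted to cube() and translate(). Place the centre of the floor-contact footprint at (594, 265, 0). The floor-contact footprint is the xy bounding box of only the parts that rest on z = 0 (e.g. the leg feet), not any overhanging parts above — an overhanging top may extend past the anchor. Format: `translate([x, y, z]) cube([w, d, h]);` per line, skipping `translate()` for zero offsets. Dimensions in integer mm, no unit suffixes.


// rung span = 502 - 2*42 = 418
// rung[k] z = 210 + k*277
translate([343, 243, 0]) cube([42, 44, 2131]);
translate([803, 243, 0]) cube([42, 44, 2131]);
translate([385, 243, 210]) cube([418, 44, 31]);
translate([385, 243, 487]) cube([418, 44, 31]);
translate([385, 243, 764]) cube([418, 44, 31]);
translate([385, 243, 1041]) cube([418, 44, 31]);
translate([385, 243, 1318]) cube([418, 44, 31]);
translate([385, 243, 1595]) cube([418, 44, 31]);
translate([385, 243, 1872]) cube([418, 44, 31]);


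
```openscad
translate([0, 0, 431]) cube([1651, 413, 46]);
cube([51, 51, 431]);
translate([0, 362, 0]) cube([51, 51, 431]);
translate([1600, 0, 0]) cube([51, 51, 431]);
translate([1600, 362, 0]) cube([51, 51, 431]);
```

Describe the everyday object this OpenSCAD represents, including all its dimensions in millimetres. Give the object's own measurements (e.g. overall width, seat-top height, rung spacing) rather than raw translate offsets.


A long wooden bench with a 1651 mm (x) × 413 mm (y) seat, 46 mm thick, its top surface 477 mm above the floor. Four 51 mm square legs at the seat corners, flush with the edges, run from z = 0 to the seat underside.


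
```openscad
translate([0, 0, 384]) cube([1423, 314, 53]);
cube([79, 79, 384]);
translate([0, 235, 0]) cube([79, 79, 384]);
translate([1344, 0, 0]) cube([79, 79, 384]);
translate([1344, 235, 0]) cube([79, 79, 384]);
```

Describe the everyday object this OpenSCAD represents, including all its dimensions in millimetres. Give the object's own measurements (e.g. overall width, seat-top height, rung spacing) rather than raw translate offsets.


A bench: a 1423×314 mm seat slab, 53 mm thick, top at z = 437 mm, on four 79×79 mm square legs flush with the seat corners and standing on z = 0.


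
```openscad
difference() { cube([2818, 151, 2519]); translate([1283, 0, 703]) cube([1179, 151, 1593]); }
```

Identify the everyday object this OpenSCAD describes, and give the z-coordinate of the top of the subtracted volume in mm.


A wall with a window opening. The window head height is 2296 mm.

A wall with a rectangular opening subtracted — a window. Sill at z = 703, opening 1593 mm tall, so the head is at 703 + 1593 = 2296 mm.


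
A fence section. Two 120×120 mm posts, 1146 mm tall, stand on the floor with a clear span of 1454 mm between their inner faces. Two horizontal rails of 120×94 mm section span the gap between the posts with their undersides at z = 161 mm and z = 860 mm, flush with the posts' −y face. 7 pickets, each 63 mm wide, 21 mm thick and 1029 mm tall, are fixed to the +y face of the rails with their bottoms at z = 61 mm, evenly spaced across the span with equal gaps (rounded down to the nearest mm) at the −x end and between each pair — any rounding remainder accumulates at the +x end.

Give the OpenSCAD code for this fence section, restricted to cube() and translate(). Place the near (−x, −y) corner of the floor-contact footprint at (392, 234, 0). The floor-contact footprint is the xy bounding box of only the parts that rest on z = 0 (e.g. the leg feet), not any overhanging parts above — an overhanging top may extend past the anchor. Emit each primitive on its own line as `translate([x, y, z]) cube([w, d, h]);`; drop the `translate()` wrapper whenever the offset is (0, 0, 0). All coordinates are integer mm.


translate([392, 234, 0]) cube([120, 120, 1146]);
translate([1966, 234, 0]) cube([120, 120, 1146]);
translate([512, 234, 161]) cube([1454, 120, 94]);
translate([512, 234, 860]) cube([1454, 120, 94]);
translate([638, 354, 61]) cube([63, 21, 1029]);
translate([827, 354, 61]) cube([63, 21, 1029]);
translate([1016, 354, 61]) cube([63, 21, 1029]);
translate([1205, 354, 61]) cube([63, 21, 1029]);
translate([1394, 354, 61]) cube([63, 21, 1029]);
translate([1583, 354, 61]) cube([63, 21, 1029]);
translate([1772, 354, 61]) cube([63, 21, 1029]);


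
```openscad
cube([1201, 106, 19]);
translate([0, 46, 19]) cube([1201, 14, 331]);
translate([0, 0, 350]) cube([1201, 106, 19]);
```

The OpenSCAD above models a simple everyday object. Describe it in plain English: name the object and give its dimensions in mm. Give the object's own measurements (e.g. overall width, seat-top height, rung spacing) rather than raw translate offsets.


An I-beam lying along x, 1201 mm long. Overall section height 369 mm. Two flanges 106 mm wide (y) and 19 mm thick, one on the floor and one at the top; a web 14 mm thick runs between them, centred on the flange width.


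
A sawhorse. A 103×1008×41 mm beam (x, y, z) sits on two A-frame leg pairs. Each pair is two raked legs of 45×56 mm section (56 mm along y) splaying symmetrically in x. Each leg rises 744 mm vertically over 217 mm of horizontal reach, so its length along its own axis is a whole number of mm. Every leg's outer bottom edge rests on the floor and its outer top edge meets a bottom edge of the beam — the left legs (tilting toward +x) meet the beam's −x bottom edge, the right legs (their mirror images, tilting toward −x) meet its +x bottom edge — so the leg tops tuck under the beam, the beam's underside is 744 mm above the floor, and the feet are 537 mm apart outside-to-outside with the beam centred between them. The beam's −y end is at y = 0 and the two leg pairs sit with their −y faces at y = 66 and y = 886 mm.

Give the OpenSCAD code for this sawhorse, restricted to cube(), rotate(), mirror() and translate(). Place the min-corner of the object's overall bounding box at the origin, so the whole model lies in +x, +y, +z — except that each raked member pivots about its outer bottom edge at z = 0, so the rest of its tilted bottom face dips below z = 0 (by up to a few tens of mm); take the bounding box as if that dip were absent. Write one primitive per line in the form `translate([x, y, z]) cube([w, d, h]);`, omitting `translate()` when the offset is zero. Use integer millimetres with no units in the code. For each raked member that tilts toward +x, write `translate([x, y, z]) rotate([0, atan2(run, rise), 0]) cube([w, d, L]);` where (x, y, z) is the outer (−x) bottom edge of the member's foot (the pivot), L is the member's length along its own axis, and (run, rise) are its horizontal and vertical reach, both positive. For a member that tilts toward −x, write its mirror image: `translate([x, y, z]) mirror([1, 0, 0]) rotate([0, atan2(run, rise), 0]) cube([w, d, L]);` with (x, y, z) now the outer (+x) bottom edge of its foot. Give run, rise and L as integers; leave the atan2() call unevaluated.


translate([217, 0, 744]) cube([103, 1008, 41]);
translate([0, 66, 0]) rotate([0, atan2(217, 744), 0]) cube([45, 56, 775]);
translate([537, 66, 0]) mirror([1, 0, 0]) rotate([0, atan2(217, 744), 0]) cube([45, 56, 775]);
translate([0, 886, 0]) rotate([0, atan2(217, 744), 0]) cube([45, 56, 775]);
translate([537, 886, 0]) mirror([1, 0, 0]) rotate([0, atan2(217, 744), 0]) cube([45, 56, 775]);


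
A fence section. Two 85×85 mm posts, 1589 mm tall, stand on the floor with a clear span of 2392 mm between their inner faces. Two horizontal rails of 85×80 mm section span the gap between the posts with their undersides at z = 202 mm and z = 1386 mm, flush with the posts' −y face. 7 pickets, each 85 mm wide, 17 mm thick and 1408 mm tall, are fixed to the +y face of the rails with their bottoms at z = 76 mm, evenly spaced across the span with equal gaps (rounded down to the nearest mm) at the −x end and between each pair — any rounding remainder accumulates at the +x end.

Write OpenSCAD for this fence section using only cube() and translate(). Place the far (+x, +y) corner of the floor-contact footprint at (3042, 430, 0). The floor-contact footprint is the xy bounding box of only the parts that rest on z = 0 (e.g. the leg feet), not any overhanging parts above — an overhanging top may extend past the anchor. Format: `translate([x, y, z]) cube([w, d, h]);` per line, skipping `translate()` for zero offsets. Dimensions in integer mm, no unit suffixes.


translate([480, 345, 0]) cube([85, 85, 1589]);
translate([2957, 345, 0]) cube([85, 85, 1589]);
translate([565, 345, 202]) cube([2392, 85, 80]);
translate([565, 345, 1386]) cube([2392, 85, 80]);
translate([789, 430, 76]) cube([85, 17, 1408]);
translate([1098, 430, 76]) cube([85, 17, 1408]);
translate([1407, 430, 76]) cube([85, 17, 1408]);
translate([1716, 430, 76]) cube([85, 17, 1408]);
translate([2025, 430, 76]) cube([85, 17, 1408]);
translate([2334, 430, 76]) cube([85, 17, 1408]);
translate([2643, 430, 76]) cube([85, 17, 1408]);


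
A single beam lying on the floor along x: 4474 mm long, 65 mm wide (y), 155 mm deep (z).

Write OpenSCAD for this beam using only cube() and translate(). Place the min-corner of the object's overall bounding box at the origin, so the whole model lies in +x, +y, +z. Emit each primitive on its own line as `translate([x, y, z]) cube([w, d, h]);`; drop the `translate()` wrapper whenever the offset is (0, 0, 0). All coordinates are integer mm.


cube([4474, 65, 155]);


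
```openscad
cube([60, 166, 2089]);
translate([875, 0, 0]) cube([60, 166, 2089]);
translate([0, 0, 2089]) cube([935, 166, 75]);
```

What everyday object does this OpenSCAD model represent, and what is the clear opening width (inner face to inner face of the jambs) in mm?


A door frame. The clear opening width is 815 mm.

Two 2089 mm tall posts with a header on top — a door frame. The left jamb is 60 mm wide at x = 0; the right jamb starts at x = 875. The clear opening is 875 − 60 = 815 mm.


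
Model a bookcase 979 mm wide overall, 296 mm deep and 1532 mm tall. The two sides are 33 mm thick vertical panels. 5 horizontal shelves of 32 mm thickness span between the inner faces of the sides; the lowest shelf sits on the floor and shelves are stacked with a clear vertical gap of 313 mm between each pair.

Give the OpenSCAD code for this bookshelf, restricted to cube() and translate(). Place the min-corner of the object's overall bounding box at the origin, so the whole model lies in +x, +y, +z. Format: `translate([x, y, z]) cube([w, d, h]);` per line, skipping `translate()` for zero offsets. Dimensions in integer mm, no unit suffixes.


cube([33, 296, 1532]);
translate([946, 0, 0]) cube([33, 296, 1532]);
translate([33, 0, 0]) cube([913, 296, 32]);
translate([33, 0, 345]) cube([913, 296, 32]);
translate([33, 0, 690]) cube([913, 296, 32]);
translate([33, 0, 1035]) cube([913, 296, 32]);
translate([33, 0, 1380]) cube([913, 296, 32]);


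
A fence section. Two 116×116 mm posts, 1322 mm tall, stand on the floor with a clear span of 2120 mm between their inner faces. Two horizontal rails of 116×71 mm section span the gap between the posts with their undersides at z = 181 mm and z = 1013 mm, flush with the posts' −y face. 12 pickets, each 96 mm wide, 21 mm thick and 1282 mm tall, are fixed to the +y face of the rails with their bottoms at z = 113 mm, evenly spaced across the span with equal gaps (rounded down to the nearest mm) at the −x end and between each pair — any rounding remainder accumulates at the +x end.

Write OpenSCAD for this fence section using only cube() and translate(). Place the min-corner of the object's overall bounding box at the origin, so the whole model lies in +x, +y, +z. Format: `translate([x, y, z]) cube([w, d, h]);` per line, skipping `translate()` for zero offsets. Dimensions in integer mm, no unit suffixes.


cube([116, 116, 1322]);
translate([2236, 0, 0]) cube([116, 116, 1322]);
translate([116, 0, 181]) cube([2120, 116, 71]);
translate([116, 0, 1013]) cube([2120, 116, 71]);
translate([190, 116, 113]) cube([96, 21, 1282]);
translate([360, 116, 113]) cube([96, 21, 1282]);
translate([530, 116, 113]) cube([96, 21, 1282]);
translate([700, 116, 113]) cube([96, 21, 1282]);
translate([870, 116, 113]) cube([96, 21, 1282]);
translate([1040, 116, 113]) cube([96, 21, 1282]);
translate([1210, 116, 113]) cube([96, 21, 1282]);
translate([1380, 116, 113]) cube([96, 21, 1282]);
translate([1550, 116, 113]) cube([96, 21, 1282]);
translate([1720, 116, 113]) cube([96, 21, 1282]);
translate([1890, 116, 113]) cube([96, 21, 1282]);
translate([2060, 116, 113]) cube([96, 21, 1282]);


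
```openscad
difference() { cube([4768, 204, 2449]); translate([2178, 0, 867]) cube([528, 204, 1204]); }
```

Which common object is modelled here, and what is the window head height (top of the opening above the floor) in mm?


A wall with a window opening. The window head height is 2071 mm.

A wall with a rectangular opening subtracted — a window. Sill at z = 867, opening 1204 mm tall, so the head is at 867 + 1204 = 2071 mm.


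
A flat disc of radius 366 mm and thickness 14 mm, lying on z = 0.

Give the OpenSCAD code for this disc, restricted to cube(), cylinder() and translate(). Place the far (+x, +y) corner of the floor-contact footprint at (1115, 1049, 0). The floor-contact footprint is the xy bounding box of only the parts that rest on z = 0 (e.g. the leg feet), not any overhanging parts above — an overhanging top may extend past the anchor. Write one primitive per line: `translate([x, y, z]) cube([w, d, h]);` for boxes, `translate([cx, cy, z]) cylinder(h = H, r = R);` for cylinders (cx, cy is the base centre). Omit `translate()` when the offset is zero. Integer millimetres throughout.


translate([749, 683, 0]) cylinder(h = 14, r = 366);


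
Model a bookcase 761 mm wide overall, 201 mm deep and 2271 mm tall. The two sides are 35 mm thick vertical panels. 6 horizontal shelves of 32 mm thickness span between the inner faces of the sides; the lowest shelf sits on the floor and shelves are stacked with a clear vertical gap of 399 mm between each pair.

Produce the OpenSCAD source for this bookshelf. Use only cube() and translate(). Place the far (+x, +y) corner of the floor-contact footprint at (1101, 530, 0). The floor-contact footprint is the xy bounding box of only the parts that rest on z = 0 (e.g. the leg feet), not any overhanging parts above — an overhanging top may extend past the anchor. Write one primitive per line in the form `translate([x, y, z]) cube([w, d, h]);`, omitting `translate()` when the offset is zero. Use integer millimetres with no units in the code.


translate([340, 329, 0]) cube([35, 201, 2271]);
translate([1066, 329, 0]) cube([35, 201, 2271]);
translate([375, 329, 0]) cube([691, 201, 32]);
translate([375, 329, 431]) cube([691, 201, 32]);
translate([375, 329, 862]) cube([691, 201, 32]);
translate([375, 329, 1293]) cube([691, 201, 32]);
translate([375, 329, 1724]) cube([691, 201, 32]);
translate([375, 329, 2155]) cube([691, 201, 32]);


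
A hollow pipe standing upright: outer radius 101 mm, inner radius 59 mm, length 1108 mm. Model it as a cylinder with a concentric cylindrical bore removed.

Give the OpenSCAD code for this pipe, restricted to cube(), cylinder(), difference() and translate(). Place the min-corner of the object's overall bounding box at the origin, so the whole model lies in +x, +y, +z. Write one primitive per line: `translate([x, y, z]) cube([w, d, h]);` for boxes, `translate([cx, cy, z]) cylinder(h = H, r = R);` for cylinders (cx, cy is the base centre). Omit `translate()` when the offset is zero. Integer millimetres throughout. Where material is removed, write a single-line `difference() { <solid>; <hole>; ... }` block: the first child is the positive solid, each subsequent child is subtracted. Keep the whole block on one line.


difference() { translate([101, 101, 0]) cylinder(h = 1108, r = 101); translate([101, 101, 0]) cylinder(h = 1108, r = 59); }


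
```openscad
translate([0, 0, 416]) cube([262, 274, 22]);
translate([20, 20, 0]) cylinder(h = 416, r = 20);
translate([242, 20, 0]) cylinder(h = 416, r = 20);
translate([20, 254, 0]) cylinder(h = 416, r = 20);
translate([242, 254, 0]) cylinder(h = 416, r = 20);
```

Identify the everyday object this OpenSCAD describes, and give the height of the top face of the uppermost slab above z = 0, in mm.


A stool. The seat height is 438 mm.

A 262×274×22 slab at z = 416 on four corner cylinders — a stool. The seat top is 416 + 22 = 438 mm.


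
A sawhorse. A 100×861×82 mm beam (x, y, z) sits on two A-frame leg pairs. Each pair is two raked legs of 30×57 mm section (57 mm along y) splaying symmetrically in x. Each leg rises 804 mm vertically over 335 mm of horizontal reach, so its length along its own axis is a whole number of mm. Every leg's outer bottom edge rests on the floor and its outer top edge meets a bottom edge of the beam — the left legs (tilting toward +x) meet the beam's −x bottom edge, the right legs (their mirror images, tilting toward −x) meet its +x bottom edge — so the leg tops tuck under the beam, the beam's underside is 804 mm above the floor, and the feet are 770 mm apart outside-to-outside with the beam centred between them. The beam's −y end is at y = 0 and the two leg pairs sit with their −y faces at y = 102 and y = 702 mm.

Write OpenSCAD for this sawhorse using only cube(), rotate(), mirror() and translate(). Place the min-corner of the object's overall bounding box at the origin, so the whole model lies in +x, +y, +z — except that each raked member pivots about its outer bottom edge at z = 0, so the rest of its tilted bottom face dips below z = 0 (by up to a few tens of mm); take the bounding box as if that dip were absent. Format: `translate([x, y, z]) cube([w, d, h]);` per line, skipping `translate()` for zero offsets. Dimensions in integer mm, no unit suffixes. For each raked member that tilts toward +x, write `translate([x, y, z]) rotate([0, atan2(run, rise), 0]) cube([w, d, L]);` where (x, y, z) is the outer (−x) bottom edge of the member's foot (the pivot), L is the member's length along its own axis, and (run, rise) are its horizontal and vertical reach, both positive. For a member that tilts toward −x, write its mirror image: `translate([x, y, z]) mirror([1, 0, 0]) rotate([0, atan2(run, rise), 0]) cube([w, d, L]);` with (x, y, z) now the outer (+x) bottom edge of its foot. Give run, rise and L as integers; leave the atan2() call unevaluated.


// leg length = √(335² + 804²) = 871
// right-leg outer foot x = 2·335 + 100 = 770
// beam min-corner = (335, 0, 804)
translate([335, 0, 804]) cube([100, 861, 82]);
translate([0, 102, 0]) rotate([0, atan2(335, 804), 0]) cube([30, 57, 871]);
translate([770, 102, 0]) mirror([1, 0, 0]) rotate([0, atan2(335, 804), 0]) cube([30, 57, 871]);
translate([0, 702, 0]) rotate([0, atan2(335, 804), 0]) cube([30, 57, 871]);
translate([770, 702, 0]) mirror([1, 0, 0]) rotate([0, atan2(335, 804), 0]) cube([30, 57, 871]);


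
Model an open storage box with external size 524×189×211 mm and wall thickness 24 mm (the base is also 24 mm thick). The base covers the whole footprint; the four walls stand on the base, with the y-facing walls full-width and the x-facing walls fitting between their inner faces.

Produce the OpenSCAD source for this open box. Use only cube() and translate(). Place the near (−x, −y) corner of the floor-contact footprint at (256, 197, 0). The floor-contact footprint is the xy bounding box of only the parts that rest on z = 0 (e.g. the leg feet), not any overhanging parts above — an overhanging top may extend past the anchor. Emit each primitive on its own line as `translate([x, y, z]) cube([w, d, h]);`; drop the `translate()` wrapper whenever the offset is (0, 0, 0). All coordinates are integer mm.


translate([256, 197, 0]) cube([524, 189, 24]);
translate([256, 197, 24]) cube([524, 24, 187]);
translate([256, 362, 24]) cube([524, 24, 187]);
translate([256, 221, 24]) cube([24, 141, 187]);
translate([756, 221, 24]) cube([24, 141, 187]);


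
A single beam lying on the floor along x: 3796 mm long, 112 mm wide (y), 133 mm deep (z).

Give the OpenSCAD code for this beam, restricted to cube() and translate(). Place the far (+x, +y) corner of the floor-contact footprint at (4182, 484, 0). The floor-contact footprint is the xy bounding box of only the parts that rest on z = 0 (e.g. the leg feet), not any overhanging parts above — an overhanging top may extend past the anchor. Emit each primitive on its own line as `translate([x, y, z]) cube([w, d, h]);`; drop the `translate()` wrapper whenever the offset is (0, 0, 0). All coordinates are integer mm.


translate([386, 372, 0]) cube([3796, 112, 133]);


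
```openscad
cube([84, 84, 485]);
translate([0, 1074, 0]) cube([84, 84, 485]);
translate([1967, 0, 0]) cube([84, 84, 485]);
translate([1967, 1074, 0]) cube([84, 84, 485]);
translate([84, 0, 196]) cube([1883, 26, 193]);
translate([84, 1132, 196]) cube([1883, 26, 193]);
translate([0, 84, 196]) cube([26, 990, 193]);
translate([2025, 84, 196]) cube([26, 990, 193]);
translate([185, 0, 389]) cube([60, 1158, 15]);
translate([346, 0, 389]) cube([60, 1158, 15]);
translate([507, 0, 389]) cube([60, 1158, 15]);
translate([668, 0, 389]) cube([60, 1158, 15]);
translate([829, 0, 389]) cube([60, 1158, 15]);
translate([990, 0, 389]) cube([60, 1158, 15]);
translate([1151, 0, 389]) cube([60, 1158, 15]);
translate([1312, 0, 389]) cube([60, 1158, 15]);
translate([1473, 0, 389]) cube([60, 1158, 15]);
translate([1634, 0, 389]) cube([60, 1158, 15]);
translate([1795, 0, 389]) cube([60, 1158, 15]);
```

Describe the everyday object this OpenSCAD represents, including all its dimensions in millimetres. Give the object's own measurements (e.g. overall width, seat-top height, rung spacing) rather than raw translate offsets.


A bed frame 2051 mm long (x) by 1158 mm wide (y). Four 84×84 mm corner posts, 485 mm tall, at the corners of the footprint. Four rails of 26 mm thickness and 193 mm height run between adjacent posts with their undersides at z = 196 mm, their outer faces flush with the outside of the frame (the two x-running rails run between the posts' inner faces; the two y-running rails run between the posts' inner faces). 11 slats, each 60 mm wide (x) and 15 mm thick, lie across the top of the two x-running rails, running the full 1158 mm width of the frame in y; along x they sit between the end posts with a 101 mm gap after the −x posts and between neighbouring slats, leaving 112 mm before the +x posts.
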